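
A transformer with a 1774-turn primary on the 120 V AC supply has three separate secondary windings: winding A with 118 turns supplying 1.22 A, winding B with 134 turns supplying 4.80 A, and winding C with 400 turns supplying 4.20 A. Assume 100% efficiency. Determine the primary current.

I_p ≈ 1.39 A

V_A = 120 × 118/1774 = 7.9820 V; V_B = 120 × 134/1774 = 9.0643 V; V_C = 120 × 400/1774 = 27.057 V.
P_out = V_A I_A + V_B I_B + V_C I_C = 7.9820×1.22 + 9.0643×4.80 + 27.057×4.20 = 9.7380 + 43.508 + 113.64 = 166.89 W.
Ideal ⇒ P_in = P_out, so I_p = P_out/V_p = 166.89/120 = 1.39 A.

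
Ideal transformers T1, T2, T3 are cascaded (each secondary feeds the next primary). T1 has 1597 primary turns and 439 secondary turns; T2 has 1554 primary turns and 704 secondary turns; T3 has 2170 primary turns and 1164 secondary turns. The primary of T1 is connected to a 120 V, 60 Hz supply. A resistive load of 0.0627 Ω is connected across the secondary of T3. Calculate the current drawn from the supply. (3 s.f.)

Secondary of T1: V = 120.00 × 439/1597 = 32.987 V.
Secondary of T2: V = 32.987 × 704/1554 = 14.944 V.
Secondary of T3: V = 14.944 × 1164/2170 = 8.0160 V.
I_load = 8.0160/0.0627 = 127.85 A, so P_out = 8.0160 × 127.85 = 1024.8 W.
All ideal ⇒ P_in = P_out, so I_supply = 1024.8/120 = 8.54 A.

I_supply ≈ 8.54 A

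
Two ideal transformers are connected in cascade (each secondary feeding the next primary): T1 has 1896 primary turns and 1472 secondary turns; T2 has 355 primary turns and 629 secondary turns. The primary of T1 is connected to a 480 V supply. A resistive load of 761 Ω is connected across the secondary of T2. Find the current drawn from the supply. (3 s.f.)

After T1: V = 480.00 × 1472/1896 = 372.66 V.
After T2: V = 372.66 × 629/355 = 660.29 V.
I_load = 660.29/761 = 0.86766 A, so P_out = 660.29 × 0.86766 = 572.90 W.
All ideal ⇒ P_in = P_out, so I_supply = 572.90/480 = 1.19 A.

I_supply ≈ 1.19 A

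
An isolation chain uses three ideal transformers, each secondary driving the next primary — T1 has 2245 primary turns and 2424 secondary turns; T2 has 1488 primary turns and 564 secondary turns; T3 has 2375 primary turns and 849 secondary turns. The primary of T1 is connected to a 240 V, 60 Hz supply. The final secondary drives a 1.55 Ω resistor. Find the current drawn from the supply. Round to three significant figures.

Secondary of T1: V = 240.00 × 2424/2245 = 259.14 V.
Secondary of T2: V = 259.14 × 564/1488 = 98.221 V.
Secondary of T3: V = 98.221 × 849/2375 = 35.111 V.
I_load = 35.111/1.55 = 22.652 A, so P_out = 35.111 × 22.652 = 795.36 W.
All ideal ⇒ P_in = P_out, so I_supply = 795.36/240 = 3.31 A.

I_supply ≈ 3.31 A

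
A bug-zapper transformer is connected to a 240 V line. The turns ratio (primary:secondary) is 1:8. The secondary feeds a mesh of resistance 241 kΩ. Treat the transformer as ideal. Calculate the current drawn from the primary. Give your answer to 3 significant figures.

V_s = V_p × N_s/N_p = 240 × 8/1 = 1920.0 V.
I_s = V_s/R = 1920.0/241000 = 0.0079668 A.
For an ideal transformer I_p N_p = I_s N_s, so I_p = 0.0079668 × 8/1 = 0.0637 A.

I_p ≈ 0.0637 A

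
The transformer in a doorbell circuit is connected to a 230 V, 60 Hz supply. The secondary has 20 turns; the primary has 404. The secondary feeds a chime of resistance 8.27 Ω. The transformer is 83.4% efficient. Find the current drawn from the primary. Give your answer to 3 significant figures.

V_s = 230 × 20/404 = 11.386 V.
I_s = V_s/R = 11.386/8.27 = 1.3768 A.
P_out = V_s I_s = 11.386 × 1.3768 = 15.676 W.
P_in = P_out/η = 15.676/0.834 = 18.797 W.
I_p = P_in/V_p = 18.797/230 = 0.0817 A.

I_p ≈ 0.0817 A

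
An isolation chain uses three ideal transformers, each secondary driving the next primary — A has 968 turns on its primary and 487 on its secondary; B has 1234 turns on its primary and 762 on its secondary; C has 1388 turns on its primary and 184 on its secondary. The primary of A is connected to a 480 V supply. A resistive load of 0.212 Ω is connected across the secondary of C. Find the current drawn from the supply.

Secondary of A: V = 480.00 × 487/968 = 241.49 V.
Secondary of B: V = 241.49 × 762/1234 = 149.12 V.
Secondary of C: V = 149.12 × 184/1388 = 19.768 V.
I_load = 19.768/0.212 = 93.245 A, so P_out = 19.768 × 93.245 = 1843.3 W.
All ideal ⇒ P_in = P_out, so I_supply = 1843.3/480 = 3.84 A.

I_supply ≈ 3.84 A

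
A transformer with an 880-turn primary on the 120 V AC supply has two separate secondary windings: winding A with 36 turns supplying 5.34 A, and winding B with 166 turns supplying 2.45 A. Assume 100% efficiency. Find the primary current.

I_p ≈ 0.681 A

V_A = 120 × 36/880 = 4.9091 V; V_B = 120 × 166/880 = 22.636 V.
P_out = V_A I_A + V_B I_B = 4.9091×5.34 + 22.636×2.45 = 26.215 + 55.459 = 81.674 W.
Ideal ⇒ P_in = P_out, so I_p = P_out/V_p = 81.674/120 = 0.681 A.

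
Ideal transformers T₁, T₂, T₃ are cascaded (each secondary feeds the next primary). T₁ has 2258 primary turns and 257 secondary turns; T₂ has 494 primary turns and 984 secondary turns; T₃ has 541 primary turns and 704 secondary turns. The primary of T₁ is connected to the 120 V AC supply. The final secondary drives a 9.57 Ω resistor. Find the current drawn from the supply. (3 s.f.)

After T₁: V = 120.00 × 257/2258 = 13.658 V.
After T₂: V = 13.658 × 984/494 = 27.206 V.
After T₃: V = 27.206 × 704/541 = 35.403 V.
I_load = 35.403/9.57 = 3.6993 A, so P_out = 35.403 × 3.6993 = 130.97 W.
All ideal ⇒ P_in = P_out, so I_supply = 130.97/120 = 1.09 A.

I_supply ≈ 1.09 A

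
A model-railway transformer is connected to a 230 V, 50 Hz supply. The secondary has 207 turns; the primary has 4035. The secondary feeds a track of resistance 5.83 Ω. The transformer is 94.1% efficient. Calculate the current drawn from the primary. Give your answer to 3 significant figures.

V_s = 230 × 207/4035 = 11.799 V.
I_s = V_s/R = 11.799/5.83 = 2.0239 A.
P_out = V_s I_s = 11.799 × 2.0239 = 23.880 W.
P_in = P_out/η = 23.880/0.941 = 25.378 W.
I_p = P_in/V_p = 25.378/230 = 0.110 A.

I_p ≈ 0.110 A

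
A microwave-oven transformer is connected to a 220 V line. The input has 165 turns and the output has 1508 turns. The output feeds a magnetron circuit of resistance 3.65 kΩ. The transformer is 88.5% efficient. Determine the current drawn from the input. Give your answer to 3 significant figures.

V_out = 220 × 1508/165 = 2010.7 V.
I_out = V_out/R = 2010.7/3650 = 0.55087 A.
P_out = V_out I_out = 2010.7 × 0.55087 = 1107.6 W.
P_in = P_out/η = 1107.6/0.885 = 1251.5 W.
I_in = P_in/V_in = 1251.5/220 = 5.69 A.

I_in ≈ 5.69 A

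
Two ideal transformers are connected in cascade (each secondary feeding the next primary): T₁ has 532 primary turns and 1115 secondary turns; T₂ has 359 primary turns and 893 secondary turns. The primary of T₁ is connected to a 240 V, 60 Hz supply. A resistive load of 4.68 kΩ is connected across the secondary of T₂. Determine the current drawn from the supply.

I_supply ≈ 1.39 A

Secondary of T₁: V = 240.00 × 1115/532 = 503.01 V.
Secondary of T₂: V = 503.01 × 893/359 = 1251.2 V.
I_load = 1251.2/4680 = 0.26735 A, so P_out = 1251.2 × 0.26735 = 334.52 W.
All ideal ⇒ P_in = P_out, so I_supply = 334.52/240 = 1.39 A.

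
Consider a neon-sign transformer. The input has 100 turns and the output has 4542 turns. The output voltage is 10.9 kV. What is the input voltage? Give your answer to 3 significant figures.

V_in/V_out = N_in/N_out, so V_in = 10900 × 100/4542 = 240 V.

V_in ≈ 240 V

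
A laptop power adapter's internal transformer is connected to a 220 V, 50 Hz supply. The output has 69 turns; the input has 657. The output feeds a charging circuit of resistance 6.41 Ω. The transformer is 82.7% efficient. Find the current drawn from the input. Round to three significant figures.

V_out = 220 × 69/657 = 23.105 V.
I_out = V_out/R = 23.105/6.41 = 3.6045 A.
P_out = V_out I_out = 23.105 × 3.6045 = 83.283 W.
P_in = P_out/η = 83.283/0.827 = 100.70 W.
I_in = P_in/V_in = 100.70/220 = 0.458 A.

I_in ≈ 0.458 A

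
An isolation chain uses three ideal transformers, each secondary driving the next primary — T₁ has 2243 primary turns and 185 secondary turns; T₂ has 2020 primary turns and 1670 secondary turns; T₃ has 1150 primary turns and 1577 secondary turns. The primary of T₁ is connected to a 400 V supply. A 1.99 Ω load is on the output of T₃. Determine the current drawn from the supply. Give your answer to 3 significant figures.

I_supply ≈ 1.76 A

Secondary of T₁: V = 400.00 × 185/2243 = 32.992 V.
Secondary of T₂: V = 32.992 × 1670/2020 = 27.275 V.
Secondary of T₃: V = 27.275 × 1577/1150 = 37.403 V.
I_load = 37.403/1.99 = 18.795 A, so P_out = 37.403 × 18.795 = 702.99 W.
All ideal ⇒ P_in = P_out, so I_supply = 702.99/400 = 1.76 A.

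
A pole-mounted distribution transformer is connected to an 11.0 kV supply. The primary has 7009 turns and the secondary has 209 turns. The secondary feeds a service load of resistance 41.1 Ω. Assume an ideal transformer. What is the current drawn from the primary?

V_s = V_p × N_s/N_p = 11000 × 209/7009 = 328.01 V.
I_s = V_s/R = 328.01/41.1 = 7.9807 A.
For an ideal transformer I_p N_p = I_s N_s, so I_p = 7.9807 × 209/7009 = 0.238 A.

I_p ≈ 0.238 A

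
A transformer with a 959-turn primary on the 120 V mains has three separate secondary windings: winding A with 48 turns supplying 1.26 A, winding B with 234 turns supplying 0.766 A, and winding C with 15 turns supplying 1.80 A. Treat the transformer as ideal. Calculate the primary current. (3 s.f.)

V_A = 120 × 48/959 = 6.0063 V; V_B = 120 × 234/959 = 29.281 V; V_C = 120 × 15/959 = 1.8770 V.
P_out = V_A I_A + V_B I_B + V_C I_C = 6.0063×1.26 + 29.281×0.766 + 1.8770×1.80 = 7.5679 + 22.429 + 3.3785 = 33.375 W.
Ideal ⇒ P_in = P_out, so I_p = P_out/V_p = 33.375/120 = 0.278 A.

I_p ≈ 0.278 A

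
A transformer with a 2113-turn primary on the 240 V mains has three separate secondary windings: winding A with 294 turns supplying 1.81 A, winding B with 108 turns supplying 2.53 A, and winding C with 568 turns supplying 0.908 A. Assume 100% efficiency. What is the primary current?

I_p ≈ 0.625 A

V_A = 240 × 294/2113 = 33.393 V; V_B = 240 × 108/2113 = 12.267 V; V_C = 240 × 568/2113 = 64.515 V.
P_out = V_A I_A + V_B I_B + V_C I_C = 33.393×1.81 + 12.267×2.53 + 64.515×0.908 = 60.442 + 31.035 + 58.580 = 150.06 W.
Ideal ⇒ P_in = P_out, so I_p = P_out/V_p = 150.06/240 = 0.625 A.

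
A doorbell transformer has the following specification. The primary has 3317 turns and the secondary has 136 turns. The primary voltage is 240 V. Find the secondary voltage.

V_s ≈ 9.84 V

V_s/V_p = N_s/N_p, so V_s = 240 × 136/3317 = 9.84 V.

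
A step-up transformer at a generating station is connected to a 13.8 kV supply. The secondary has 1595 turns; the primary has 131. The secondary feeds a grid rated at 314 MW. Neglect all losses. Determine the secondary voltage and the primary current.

V_s ≈ 168000 V, I_p ≈ 22800 A

V_s = V_p × N_s/N_p = 13800 × 1595/131 = 168020 V.
I_s = P/V_s = 3.14×10^8/168020 = 1868.8 A.
I_p = I_s × N_s/N_p = 1868.8 × 1595/131 = 22800 A.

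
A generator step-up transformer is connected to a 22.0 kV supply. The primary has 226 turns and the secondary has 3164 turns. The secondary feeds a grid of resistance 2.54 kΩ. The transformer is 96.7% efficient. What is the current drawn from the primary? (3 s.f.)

I_p ≈ 1760 A

V_s = 22000 × 3164/226 = 308000 V.
I_s = V_s/R = 308000/2540 = 121.26 A.
P_out = V_s I_s = 308000 × 121.26 = 3.7348×10^7 W.
P_in = P_out/η = 3.7348×10^7/0.967 = 3.8623×10^7 W.
I_p = P_in/V_p = 3.8623×10^7/22000 = 1760 A.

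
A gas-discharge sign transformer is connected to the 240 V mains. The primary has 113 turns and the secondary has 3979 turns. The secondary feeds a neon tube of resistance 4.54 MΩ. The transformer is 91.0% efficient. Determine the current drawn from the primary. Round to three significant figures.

V_s = 240 × 3979/113 = 8451.0 V.
I_s = V_s/R = 8451.0/(4.54×10^6) = 0.0018614 A.
P_out = V_s I_s = 8451.0 × 0.0018614 = 15.731 W.
P_in = P_out/η = 15.731/0.910 = 17.287 W.
I_p = P_in/V_p = 17.287/240 = 0.0720 A.

I_p ≈ 0.0720 A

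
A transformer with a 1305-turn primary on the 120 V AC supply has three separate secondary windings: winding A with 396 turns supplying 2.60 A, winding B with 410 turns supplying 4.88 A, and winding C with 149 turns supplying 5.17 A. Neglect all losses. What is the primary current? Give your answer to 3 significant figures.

V_A = 120 × 396/1305 = 36.414 V; V_B = 120 × 410/1305 = 37.701 V; V_C = 120 × 149/1305 = 13.701 V.
P_out = V_A I_A + V_B I_B + V_C I_C = 36.414×2.60 + 37.701×4.88 + 13.701×5.17 = 94.676 + 183.98 + 70.835 = 349.49 W.
Ideal ⇒ P_in = P_out, so I_p = P_out/V_p = 349.49/120 = 2.91 A.

I_p ≈ 2.91 A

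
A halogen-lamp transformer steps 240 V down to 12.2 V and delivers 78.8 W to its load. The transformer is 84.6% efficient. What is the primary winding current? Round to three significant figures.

I_p ≈ 0.388 A

P_in = P_out/η = 78.8/0.846 = 93.144 W.
I_p = P_in/V_p = 93.144/240 = 0.388 A.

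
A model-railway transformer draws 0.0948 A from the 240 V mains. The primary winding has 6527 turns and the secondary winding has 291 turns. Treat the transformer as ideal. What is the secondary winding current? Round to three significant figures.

I_s/I_p = N_p/N_s, so I_s = 0.0948 × 6527/291 = 2.13 A.

I_s ≈ 2.13 A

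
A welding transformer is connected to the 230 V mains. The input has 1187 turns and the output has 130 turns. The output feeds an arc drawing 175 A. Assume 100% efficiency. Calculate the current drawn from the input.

For an ideal transformer I_in N_in = I_out N_out, so I_in = 175 × 130/1187 = 19.2 A.

I_in ≈ 19.2 A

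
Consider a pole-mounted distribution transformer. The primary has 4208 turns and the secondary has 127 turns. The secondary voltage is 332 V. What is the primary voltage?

V_p ≈ 11000 V

V_p/V_s = N_p/N_s, so V_p = 332 × 4208/127 = 11000 V.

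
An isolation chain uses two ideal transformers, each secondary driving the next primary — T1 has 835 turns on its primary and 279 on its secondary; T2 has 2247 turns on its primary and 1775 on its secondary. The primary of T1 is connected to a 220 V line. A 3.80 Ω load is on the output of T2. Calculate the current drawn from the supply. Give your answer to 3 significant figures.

I_supply ≈ 4.03 A

After T1: V = 220.00 × 279/835 = 73.509 V.
After T2: V = 73.509 × 1775/2247 = 58.068 V.
I_load = 58.068/3.80 = 15.281 A, so P_out = 58.068 × 15.281 = 887.34 W.
All ideal ⇒ P_in = P_out, so I_supply = 887.34/220 = 4.03 A.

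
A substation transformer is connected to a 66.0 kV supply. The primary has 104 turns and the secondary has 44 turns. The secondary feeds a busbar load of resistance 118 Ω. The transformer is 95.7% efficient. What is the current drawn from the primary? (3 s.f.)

I_p ≈ 105 A

V_s = 66000 × 44/104 = 27923 V.
I_s = V_s/R = 27923/118 = 236.64 A.
P_out = V_s I_s = 27923 × 236.64 = 6.6076×10^6 W.
P_in = P_out/η = 6.6076×10^6/0.957 = 6.9045×10^6 W.
I_p = P_in/V_p = 6.9045×10^6/66000 = 105 A.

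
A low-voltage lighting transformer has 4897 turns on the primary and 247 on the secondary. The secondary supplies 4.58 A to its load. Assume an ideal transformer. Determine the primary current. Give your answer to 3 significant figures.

For an ideal transformer I_p/I_s = N_s/N_p, so I_p = 4.58 × 247/4897 = 0.231 A.

I_p ≈ 0.231 A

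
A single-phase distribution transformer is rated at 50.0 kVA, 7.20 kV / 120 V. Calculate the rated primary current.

I_p ≈ 6.94 A

I_p = S/V_p = 50000/7200 = 6.94 A.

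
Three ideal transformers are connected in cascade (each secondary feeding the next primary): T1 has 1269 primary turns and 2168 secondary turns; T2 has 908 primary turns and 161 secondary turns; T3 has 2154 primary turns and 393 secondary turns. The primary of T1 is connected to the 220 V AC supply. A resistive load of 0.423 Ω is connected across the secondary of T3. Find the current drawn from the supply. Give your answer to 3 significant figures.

I_supply ≈ 1.59 A

Secondary of T1: V = 220.00 × 2168/1269 = 375.86 V.
Secondary of T2: V = 375.86 × 161/908 = 66.644 V.
Secondary of T3: V = 66.644 × 393/2154 = 12.159 V.
I_load = 12.159/0.423 = 28.745 A, so P_out = 12.159 × 28.745 = 349.52 W.
All ideal ⇒ P_in = P_out, so I_supply = 349.52/220 = 1.59 A.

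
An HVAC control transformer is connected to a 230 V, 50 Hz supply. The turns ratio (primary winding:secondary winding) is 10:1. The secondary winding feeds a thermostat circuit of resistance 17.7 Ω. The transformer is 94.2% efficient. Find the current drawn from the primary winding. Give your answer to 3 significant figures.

V_s = 230 × 1/10 = 23.000 V.
I_s = V_s/R = 23.000/17.7 = 1.2994 A.
P_out = V_s I_s = 23.000 × 1.2994 = 29.887 W.
P_in = P_out/η = 29.887/0.942 = 31.727 W.
I_p = P_in/V_p = 31.727/230 = 0.138 A.

I_p ≈ 0.138 A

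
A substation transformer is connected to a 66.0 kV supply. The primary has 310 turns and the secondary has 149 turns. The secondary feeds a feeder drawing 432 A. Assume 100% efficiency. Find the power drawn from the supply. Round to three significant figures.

I_p = I_s × N_s/N_p = 432 × 149/310 = 207.64 A.
P = V_p I_p = 66000 × 207.64 = 1.37×10^7 W.

P ≈ 1.37×10^7 W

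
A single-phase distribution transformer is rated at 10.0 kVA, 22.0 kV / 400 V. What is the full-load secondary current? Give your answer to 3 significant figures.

I_s = S/V_s = 10000/400 = 25.0 A.

I_s ≈ 25.0 A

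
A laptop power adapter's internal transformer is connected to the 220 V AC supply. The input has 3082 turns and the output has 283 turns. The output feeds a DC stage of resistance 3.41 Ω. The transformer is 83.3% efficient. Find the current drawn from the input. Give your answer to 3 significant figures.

I_in ≈ 0.653 A

V_out = 220 × 283/3082 = 20.201 V.
I_out = V_out/R = 20.201/3.41 = 5.9241 A.
P_out = V_out I_out = 20.201 × 5.9241 = 119.67 W.
P_in = P_out/η = 119.67/0.833 = 143.67 W.
I_in = P_in/V_in = 143.67/220 = 0.653 A.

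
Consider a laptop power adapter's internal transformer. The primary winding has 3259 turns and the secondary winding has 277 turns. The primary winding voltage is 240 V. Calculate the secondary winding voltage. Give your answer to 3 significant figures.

V_s/V_p = N_s/N_p, so V_s = 240 × 277/3259 = 20.4 V.

V_s ≈ 20.4 V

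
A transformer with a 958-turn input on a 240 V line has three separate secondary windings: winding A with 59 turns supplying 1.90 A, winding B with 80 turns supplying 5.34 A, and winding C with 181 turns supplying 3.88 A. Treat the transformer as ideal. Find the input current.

I_in ≈ 1.30 A

V_A = 240 × 59/958 = 14.781 V; V_B = 240 × 80/958 = 20.042 V; V_C = 240 × 181/958 = 45.344 V.
P_out = V_A I_A + V_B I_B + V_C I_C = 14.781×1.90 + 20.042×5.34 + 45.344×3.88 = 28.084 + 107.02 + 175.94 = 311.04 W.
Ideal ⇒ P_in = P_out, so I_in = P_out/V_in = 311.04/240 = 1.30 A.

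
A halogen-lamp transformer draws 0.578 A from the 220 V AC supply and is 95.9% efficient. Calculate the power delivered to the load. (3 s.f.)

P_out ≈ 122 W

P_in = V_p I_p = 220 × 0.578 = 127.16 W.
P_out = η P_in = 0.959 × 127.16 = 122 W.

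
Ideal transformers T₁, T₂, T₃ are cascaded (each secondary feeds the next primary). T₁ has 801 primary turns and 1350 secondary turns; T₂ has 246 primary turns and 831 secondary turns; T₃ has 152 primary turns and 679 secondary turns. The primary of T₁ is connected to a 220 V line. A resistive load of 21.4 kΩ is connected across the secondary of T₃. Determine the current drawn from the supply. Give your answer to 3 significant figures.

Secondary of T₁: V = 220.00 × 1350/801 = 370.79 V.
Secondary of T₂: V = 370.79 × 831/246 = 1252.5 V.
Secondary of T₃: V = 1252.5 × 679/152 = 5595.2 V.
I_load = 5595.2/21400 = 0.26146 A, so P_out = 5595.2 × 0.26146 = 1462.9 W.
All ideal ⇒ P_in = P_out, so I_supply = 1462.9/220 = 6.65 A.

I_supply ≈ 6.65 A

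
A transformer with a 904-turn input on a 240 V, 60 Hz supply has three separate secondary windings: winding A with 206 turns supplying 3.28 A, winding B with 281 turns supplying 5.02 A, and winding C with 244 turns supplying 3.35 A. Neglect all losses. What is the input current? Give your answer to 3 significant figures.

I_in ≈ 3.21 A

V_A = 240 × 206/904 = 54.690 V; V_B = 240 × 281/904 = 74.602 V; V_C = 240 × 244/904 = 64.779 V.
P_out = V_A I_A + V_B I_B + V_C I_C = 54.690×3.28 + 74.602×5.02 + 64.779×3.35 = 179.38 + 374.50 + 217.01 = 770.89 W.
Ideal ⇒ P_in = P_out, so I_in = P_out/V_in = 770.89/240 = 3.21 A.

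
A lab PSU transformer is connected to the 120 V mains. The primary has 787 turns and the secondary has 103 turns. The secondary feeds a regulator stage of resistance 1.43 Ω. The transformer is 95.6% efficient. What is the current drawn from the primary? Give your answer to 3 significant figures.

I_p ≈ 1.50 A

V_s = 120 × 103/787 = 15.705 V.
I_s = V_s/R = 15.705/1.43 = 10.983 A.
P_out = V_s I_s = 15.705 × 10.983 = 172.49 W.
P_in = P_out/η = 172.49/0.956 = 180.42 W.
I_p = P_in/V_p = 180.42/120 = 1.50 A.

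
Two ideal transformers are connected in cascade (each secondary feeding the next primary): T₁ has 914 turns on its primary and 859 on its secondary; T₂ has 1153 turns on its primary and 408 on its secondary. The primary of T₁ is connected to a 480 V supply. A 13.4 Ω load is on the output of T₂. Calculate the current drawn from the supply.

Secondary of T₁: V = 480.00 × 859/914 = 451.12 V.
Secondary of T₂: V = 451.12 × 408/1153 = 159.63 V.
I_load = 159.63/13.4 = 11.913 A, so P_out = 159.63 × 11.913 = 1901.7 W.
All ideal ⇒ P_in = P_out, so I_supply = 1901.7/480 = 3.96 A.

I_supply ≈ 3.96 A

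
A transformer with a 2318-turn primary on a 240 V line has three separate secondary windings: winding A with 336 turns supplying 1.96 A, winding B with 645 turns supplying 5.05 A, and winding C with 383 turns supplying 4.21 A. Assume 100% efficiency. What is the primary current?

I_p ≈ 2.38 A

V_A = 240 × 336/2318 = 34.789 V; V_B = 240 × 645/2318 = 66.782 V; V_C = 240 × 383/2318 = 39.655 V.
P_out = V_A I_A + V_B I_B + V_C I_C = 34.789×1.96 + 66.782×5.05 + 39.655×4.21 = 68.186 + 337.25 + 166.95 = 572.38 W.
Ideal ⇒ P_in = P_out, so I_p = P_out/V_p = 572.38/240 = 2.38 A.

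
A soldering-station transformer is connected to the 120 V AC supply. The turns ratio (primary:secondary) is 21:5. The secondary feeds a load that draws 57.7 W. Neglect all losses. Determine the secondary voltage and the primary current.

V_s = V_p × N_s/N_p = 120 × 5/21 = 28.571 V.
I_s = P/V_s = 57.7/28.571 = 2.0195 A.
I_p = I_s × N_s/N_p = 2.0195 × 5/21 = 0.481 A.

V_s ≈ 28.6 V, I_p ≈ 0.481 A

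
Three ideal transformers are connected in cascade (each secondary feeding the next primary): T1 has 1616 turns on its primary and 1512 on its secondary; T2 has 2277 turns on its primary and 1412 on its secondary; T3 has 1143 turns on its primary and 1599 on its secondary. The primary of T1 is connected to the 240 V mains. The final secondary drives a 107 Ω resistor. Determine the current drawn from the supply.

Secondary of T1: V = 240.00 × 1512/1616 = 224.55 V.
Secondary of T2: V = 224.55 × 1412/2277 = 139.25 V.
Secondary of T3: V = 139.25 × 1599/1143 = 194.80 V.
I_load = 194.80/107 = 1.8206 A, so P_out = 194.80 × 1.8206 = 354.66 W.
All ideal ⇒ P_in = P_out, so I_supply = 354.66/240 = 1.48 A.

I_supply ≈ 1.48 A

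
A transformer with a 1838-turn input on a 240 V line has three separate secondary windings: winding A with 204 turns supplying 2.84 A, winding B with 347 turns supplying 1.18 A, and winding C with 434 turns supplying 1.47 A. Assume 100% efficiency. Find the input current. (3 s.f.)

V_A = 240 × 204/1838 = 26.638 V; V_B = 240 × 347/1838 = 45.310 V; V_C = 240 × 434/1838 = 56.670 V.
P_out = V_A I_A + V_B I_B + V_C I_C = 26.638×2.84 + 45.310×1.18 + 56.670×1.47 = 75.651 + 53.466 + 83.305 = 212.42 W.
Ideal ⇒ P_in = P_out, so I_in = P_out/V_in = 212.42/240 = 0.885 A.

I_in ≈ 0.885 A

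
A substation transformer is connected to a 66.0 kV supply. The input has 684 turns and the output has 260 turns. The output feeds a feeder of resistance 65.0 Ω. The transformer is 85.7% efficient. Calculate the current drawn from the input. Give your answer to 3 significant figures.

V_out = 66000 × 260/684 = 25088 V.
I_out = V_out/R = 25088/65.0 = 385.96 A.
P_out = V_out I_out = 25088 × 385.96 = 9.6830×10^6 W.
P_in = P_out/η = 9.6830×10^6/0.857 = 1.1299×10^7 W.
I_in = P_in/V_in = 1.1299×10^7/66000 = 171 A.

I_in ≈ 171 A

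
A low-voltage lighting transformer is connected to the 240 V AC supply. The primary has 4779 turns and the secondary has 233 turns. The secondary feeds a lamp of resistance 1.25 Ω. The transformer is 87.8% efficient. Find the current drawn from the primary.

I_p ≈ 0.520 A

V_s = 240 × 233/4779 = 11.701 V.
I_s = V_s/R = 11.701/1.25 = 9.3610 A.
P_out = V_s I_s = 11.701 × 9.3610 = 109.53 W.
P_in = P_out/η = 109.53/0.878 = 124.75 W.
I_p = P_in/V_p = 124.75/240 = 0.520 A.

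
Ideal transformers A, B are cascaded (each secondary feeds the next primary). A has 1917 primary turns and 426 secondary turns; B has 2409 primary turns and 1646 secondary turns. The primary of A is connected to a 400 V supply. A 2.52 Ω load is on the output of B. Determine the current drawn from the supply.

I_supply ≈ 3.66 A

Secondary of A: V = 400.00 × 426/1917 = 88.889 V.
Secondary of B: V = 88.889 × 1646/2409 = 60.735 V.
I_load = 60.735/2.52 = 24.101 A, so P_out = 60.735 × 24.101 = 1463.8 W.
All ideal ⇒ P_in = P_out, so I_supply = 1463.8/400 = 3.66 A.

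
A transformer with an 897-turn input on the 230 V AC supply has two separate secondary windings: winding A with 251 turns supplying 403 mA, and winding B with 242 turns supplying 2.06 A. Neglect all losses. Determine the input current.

I_in ≈ 0.669 A

V_A = 230 × 251/897 = 64.359 V; V_B = 230 × 242/897 = 62.051 V.
P_out = V_A I_A + V_B I_B = 64.359×0.403 + 62.051×2.06 = 25.937 + 127.83 = 153.76 W.
Ideal ⇒ P_in = P_out, so I_in = P_out/V_in = 153.76/230 = 0.669 A.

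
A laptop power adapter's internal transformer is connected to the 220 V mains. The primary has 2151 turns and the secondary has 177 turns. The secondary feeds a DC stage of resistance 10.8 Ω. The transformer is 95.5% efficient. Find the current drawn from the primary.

I_p ≈ 0.144 A

V_s = 220 × 177/2151 = 18.103 V.
I_s = V_s/R = 18.103/10.8 = 1.6762 A.
P_out = V_s I_s = 18.103 × 1.6762 = 30.345 W.
P_in = P_out/η = 30.345/0.955 = 31.775 W.
I_p = P_in/V_p = 31.775/220 = 0.144 A.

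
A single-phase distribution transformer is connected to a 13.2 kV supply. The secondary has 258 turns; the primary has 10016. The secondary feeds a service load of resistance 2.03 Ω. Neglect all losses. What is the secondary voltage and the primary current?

V_s ≈ 340 V, I_p ≈ 4.31 A

V_s = V_p × N_s/N_p = 13200 × 258/10016 = 340.02 V.
I_s = V_s/R = 340.02/2.03 = 167.50 A.
I_p = I_s × N_s/N_p = 167.50 × 258/10016 = 4.31 A.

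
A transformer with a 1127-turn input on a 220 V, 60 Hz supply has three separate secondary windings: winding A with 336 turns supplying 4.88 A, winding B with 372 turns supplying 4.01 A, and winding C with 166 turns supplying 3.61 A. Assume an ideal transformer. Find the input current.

V_A = 220 × 336/1127 = 65.590 V; V_B = 220 × 372/1127 = 72.618 V; V_C = 220 × 166/1127 = 32.405 V.
P_out = V_A I_A + V_B I_B + V_C I_C = 65.590×4.88 + 72.618×4.01 + 32.405×3.61 = 320.08 + 291.20 + 116.98 = 728.26 W.
Ideal ⇒ P_in = P_out, so I_in = P_out/V_in = 728.26/220 = 3.31 A.

I_in ≈ 3.31 A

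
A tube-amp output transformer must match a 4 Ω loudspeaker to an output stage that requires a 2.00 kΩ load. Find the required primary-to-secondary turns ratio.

Z_p/Z_s = (N_p/N_s)², so N_p/N_s = √(2000/4) = √500 = 22.4.

N_p/N_s ≈ 22.4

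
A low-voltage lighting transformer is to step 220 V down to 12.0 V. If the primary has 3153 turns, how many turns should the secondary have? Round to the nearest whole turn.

N_s/N_p = V_s/V_p, so N_s = 3153 × 12.0/220 = 172.0 ≈ 172 turns.

N_s = 172 turns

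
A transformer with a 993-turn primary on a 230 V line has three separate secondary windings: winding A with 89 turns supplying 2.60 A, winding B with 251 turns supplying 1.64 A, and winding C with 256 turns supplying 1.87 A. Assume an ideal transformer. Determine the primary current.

V_A = 230 × 89/993 = 20.614 V; V_B = 230 × 251/993 = 58.137 V; V_C = 230 × 256/993 = 59.295 V.
P_out = V_A I_A + V_B I_B + V_C I_C = 20.614×2.60 + 58.137×1.64 + 59.295×1.87 = 53.597 + 95.345 + 110.88 = 259.82 W.
Ideal ⇒ P_in = P_out, so I_p = P_out/V_p = 259.82/230 = 1.13 A.

I_p ≈ 1.13 A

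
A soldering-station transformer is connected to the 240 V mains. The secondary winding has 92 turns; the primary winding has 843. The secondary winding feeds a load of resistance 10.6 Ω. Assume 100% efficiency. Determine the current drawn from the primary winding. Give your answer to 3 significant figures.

I_p ≈ 0.270 A

V_s = V_p × N_s/N_p = 240 × 92/843 = 26.192 V.
I_s = V_s/R = 26.192/10.6 = 2.4710 A.
For an ideal transformer I_p N_p = I_s N_s, so I_p = 2.4710 × 92/843 = 0.270 A.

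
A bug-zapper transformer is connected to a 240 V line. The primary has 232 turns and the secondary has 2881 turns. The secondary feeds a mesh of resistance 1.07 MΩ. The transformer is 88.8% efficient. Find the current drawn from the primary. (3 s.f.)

I_p ≈ 0.0390 A

V_s = 240 × 2881/232 = 2980.3 V.
I_s = V_s/R = 2980.3/(1.07×10^6) = 0.0027854 A.
P_out = V_s I_s = 2980.3 × 0.0027854 = 8.3014 W.
P_in = P_out/η = 8.3014/0.888 = 9.3484 W.
I_p = P_in/V_p = 9.3484/240 = 0.0390 A.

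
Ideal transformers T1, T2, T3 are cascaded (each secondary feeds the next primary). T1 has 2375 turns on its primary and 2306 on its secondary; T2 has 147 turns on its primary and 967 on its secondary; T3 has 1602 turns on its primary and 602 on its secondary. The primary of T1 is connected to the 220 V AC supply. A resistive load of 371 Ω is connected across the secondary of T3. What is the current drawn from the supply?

I_supply ≈ 3.42 A

After T1: V = 220.00 × 2306/2375 = 213.61 V.
After T2: V = 213.61 × 967/147 = 1405.2 V.
After T3: V = 1405.2 × 602/1602 = 528.03 V.
I_load = 528.03/371 = 1.4233 A, so P_out = 528.03 × 1.4233 = 751.53 W.
All ideal ⇒ P_in = P_out, so I_supply = 751.53/220 = 3.42 A.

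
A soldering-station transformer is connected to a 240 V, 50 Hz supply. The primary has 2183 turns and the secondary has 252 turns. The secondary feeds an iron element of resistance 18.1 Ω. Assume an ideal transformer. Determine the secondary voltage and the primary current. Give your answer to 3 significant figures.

V_s ≈ 27.7 V, I_p ≈ 0.177 A

V_s = V_p × N_s/N_p = 240 × 252/2183 = 27.705 V.
I_s = V_s/R = 27.705/18.1 = 1.5307 A.
I_p = I_s × N_s/N_p = 1.5307 × 252/2183 = 0.177 A.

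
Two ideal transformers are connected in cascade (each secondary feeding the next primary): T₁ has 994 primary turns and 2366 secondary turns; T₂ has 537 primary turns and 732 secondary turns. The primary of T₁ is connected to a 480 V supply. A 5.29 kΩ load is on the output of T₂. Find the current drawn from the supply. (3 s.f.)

After T₁: V = 480.00 × 2366/994 = 1142.5 V.
After T₂: V = 1142.5 × 732/537 = 1557.4 V.
I_load = 1557.4/5290 = 0.29441 A, so P_out = 1557.4 × 0.29441 = 458.52 W.
All ideal ⇒ P_in = P_out, so I_supply = 458.52/480 = 0.955 A.

I_supply ≈ 0.955 A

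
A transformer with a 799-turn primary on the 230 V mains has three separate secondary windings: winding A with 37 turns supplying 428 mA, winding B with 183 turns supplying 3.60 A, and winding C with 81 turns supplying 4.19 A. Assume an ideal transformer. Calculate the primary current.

I_p ≈ 1.27 A

V_A = 230 × 37/799 = 10.651 V; V_B = 230 × 183/799 = 52.678 V; V_C = 230 × 81/799 = 23.317 V.
P_out = V_A I_A + V_B I_B + V_C I_C = 10.651×0.428 + 52.678×3.60 + 23.317×4.19 = 4.5585 + 189.64 + 97.697 = 291.90 W.
Ideal ⇒ P_in = P_out, so I_p = P_out/V_p = 291.90/230 = 1.27 A.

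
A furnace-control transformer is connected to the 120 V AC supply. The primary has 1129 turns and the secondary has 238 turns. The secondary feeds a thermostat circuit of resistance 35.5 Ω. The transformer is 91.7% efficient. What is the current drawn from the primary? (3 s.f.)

V_s = 120 × 238/1129 = 25.297 V.
I_s = V_s/R = 25.297/35.5 = 0.71258 A.
P_out = V_s I_s = 25.297 × 0.71258 = 18.026 W.
P_in = P_out/η = 18.026/0.917 = 19.658 W.
I_p = P_in/V_p = 19.658/120 = 0.164 A.

I_p ≈ 0.164 A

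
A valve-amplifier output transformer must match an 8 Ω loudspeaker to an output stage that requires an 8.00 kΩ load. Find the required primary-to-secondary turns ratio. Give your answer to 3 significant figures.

Z_p/Z_s = (N_p/N_s)², so N_p/N_s = √(8000/8) = √1000 = 31.6.

N_p/N_s ≈ 31.6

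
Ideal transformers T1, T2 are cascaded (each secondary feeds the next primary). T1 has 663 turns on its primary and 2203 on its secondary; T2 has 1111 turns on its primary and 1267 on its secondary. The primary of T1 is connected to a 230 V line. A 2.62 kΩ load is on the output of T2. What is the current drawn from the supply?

I_supply ≈ 1.26 A

Secondary of T1: V = 230.00 × 2203/663 = 764.24 V.
Secondary of T2: V = 764.24 × 1267/1111 = 871.55 V.
I_load = 871.55/2620 = 0.33265 A, so P_out = 871.55 × 0.33265 = 289.92 W.
All ideal ⇒ P_in = P_out, so I_supply = 289.92/230 = 1.26 A.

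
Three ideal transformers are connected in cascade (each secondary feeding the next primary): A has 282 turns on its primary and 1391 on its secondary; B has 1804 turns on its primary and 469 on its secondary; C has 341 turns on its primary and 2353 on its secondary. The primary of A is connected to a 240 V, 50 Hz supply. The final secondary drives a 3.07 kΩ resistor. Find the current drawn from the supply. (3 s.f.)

I_supply ≈ 6.12 A

Secondary of A: V = 240.00 × 1391/282 = 1183.8 V.
Secondary of B: V = 1183.8 × 469/1804 = 307.77 V.
Secondary of C: V = 307.77 × 2353/341 = 2123.7 V.
I_load = 2123.7/3070 = 0.69176 A, so P_out = 2123.7 × 0.69176 = 1469.1 W.
All ideal ⇒ P_in = P_out, so I_supply = 1469.1/240 = 6.12 A.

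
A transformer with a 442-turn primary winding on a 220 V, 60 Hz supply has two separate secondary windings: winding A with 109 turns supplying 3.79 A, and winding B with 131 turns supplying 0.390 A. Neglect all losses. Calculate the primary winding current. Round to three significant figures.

V_A = 220 × 109/442 = 54.253 V; V_B = 220 × 131/442 = 65.204 V.
P_out = V_A I_A + V_B I_B = 54.253×3.79 + 65.204×0.390 = 205.62 + 25.429 = 231.05 W.
Ideal ⇒ P_in = P_out, so I_p = P_out/V_p = 231.05/220 = 1.05 A.

I_p ≈ 1.05 A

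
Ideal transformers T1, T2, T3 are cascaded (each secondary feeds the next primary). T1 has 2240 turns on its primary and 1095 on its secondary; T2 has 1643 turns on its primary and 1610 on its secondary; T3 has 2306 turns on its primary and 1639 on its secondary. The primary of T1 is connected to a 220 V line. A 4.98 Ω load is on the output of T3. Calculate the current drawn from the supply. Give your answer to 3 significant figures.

After T1: V = 220.00 × 1095/2240 = 107.54 V.
After T2: V = 107.54 × 1610/1643 = 105.38 V.
After T3: V = 105.38 × 1639/2306 = 74.903 V.
I_load = 74.903/4.98 = 15.041 A, so P_out = 74.903 × 15.041 = 1126.6 W.
All ideal ⇒ P_in = P_out, so I_supply = 1126.6/220 = 5.12 A.

I_supply ≈ 5.12 A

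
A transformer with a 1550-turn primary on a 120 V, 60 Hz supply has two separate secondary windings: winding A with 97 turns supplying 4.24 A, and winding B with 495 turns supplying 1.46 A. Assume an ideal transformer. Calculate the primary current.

I_p ≈ 0.732 A

V_A = 120 × 97/1550 = 7.5097 V; V_B = 120 × 495/1550 = 38.323 V.
P_out = V_A I_A + V_B I_B = 7.5097×4.24 + 38.323×1.46 = 31.841 + 55.951 = 87.792 W.
Ideal ⇒ P_in = P_out, so I_p = P_out/V_p = 87.792/120 = 0.732 A.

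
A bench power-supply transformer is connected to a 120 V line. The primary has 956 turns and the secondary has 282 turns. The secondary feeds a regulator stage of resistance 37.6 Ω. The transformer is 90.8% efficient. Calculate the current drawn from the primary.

I_p ≈ 0.306 A

V_s = 120 × 282/956 = 35.397 V.
I_s = V_s/R = 35.397/37.6 = 0.94142 A.
P_out = V_s I_s = 35.397 × 0.94142 = 33.324 W.
P_in = P_out/η = 33.324/0.908 = 36.700 W.
I_p = P_in/V_p = 36.700/120 = 0.306 A.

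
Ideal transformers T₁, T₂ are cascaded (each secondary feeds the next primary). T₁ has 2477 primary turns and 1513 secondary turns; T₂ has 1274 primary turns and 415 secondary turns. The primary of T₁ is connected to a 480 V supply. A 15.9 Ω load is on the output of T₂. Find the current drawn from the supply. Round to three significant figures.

Secondary of T₁: V = 480.00 × 1513/2477 = 293.19 V.
Secondary of T₂: V = 293.19 × 415/1274 = 95.506 V.
I_load = 95.506/15.9 = 6.0067 A, so P_out = 95.506 × 6.0067 = 573.68 W.
All ideal ⇒ P_in = P_out, so I_supply = 573.68/480 = 1.20 A.

I_supply ≈ 1.20 A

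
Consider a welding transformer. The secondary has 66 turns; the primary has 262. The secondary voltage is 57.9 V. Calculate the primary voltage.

V_p ≈ 230 V

V_p/V_s = N_p/N_s, so V_p = 57.9 × 262/66 = 230 V.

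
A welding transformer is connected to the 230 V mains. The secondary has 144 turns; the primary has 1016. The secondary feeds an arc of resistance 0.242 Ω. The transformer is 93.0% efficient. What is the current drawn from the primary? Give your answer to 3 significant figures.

I_p ≈ 20.5 A

V_s = 230 × 144/1016 = 32.598 V.
I_s = V_s/R = 32.598/0.242 = 134.70 A.
P_out = V_s I_s = 32.598 × 134.70 = 4391.1 W.
P_in = P_out/η = 4391.1/0.930 = 4721.7 W.
I_p = P_in/V_p = 4721.7/230 = 20.5 A.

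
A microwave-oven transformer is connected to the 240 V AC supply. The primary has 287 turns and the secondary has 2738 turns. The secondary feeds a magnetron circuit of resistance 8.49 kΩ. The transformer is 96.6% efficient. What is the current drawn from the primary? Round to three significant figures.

V_s = 240 × 2738/287 = 2289.6 V.
I_s = V_s/R = 2289.6/8490 = 0.26968 A.
P_out = V_s I_s = 2289.6 × 0.26968 = 617.47 W.
P_in = P_out/η = 617.47/0.966 = 639.21 W.
I_p = P_in/V_p = 639.21/240 = 2.66 A.

I_p ≈ 2.66 A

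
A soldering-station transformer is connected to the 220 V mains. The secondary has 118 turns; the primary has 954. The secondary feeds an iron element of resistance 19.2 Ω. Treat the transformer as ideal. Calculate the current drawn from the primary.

I_p ≈ 0.175 A

V_s = V_p × N_s/N_p = 220 × 118/954 = 27.212 V.
I_s = V_s/R = 27.212/19.2 = 1.4173 A.
For an ideal transformer I_p N_p = I_s N_s, so I_p = 1.4173 × 118/954 = 0.175 A.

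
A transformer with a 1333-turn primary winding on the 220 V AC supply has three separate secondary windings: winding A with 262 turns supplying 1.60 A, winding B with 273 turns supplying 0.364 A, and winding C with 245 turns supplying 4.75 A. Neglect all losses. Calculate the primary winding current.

I_p ≈ 1.26 A

V_A = 220 × 262/1333 = 43.241 V; V_B = 220 × 273/1333 = 45.056 V; V_C = 220 × 245/1333 = 40.435 V.
P_out = V_A I_A + V_B I_B + V_C I_C = 43.241×1.60 + 45.056×0.364 + 40.435×4.75 = 69.185 + 16.400 + 192.07 = 277.65 W.
Ideal ⇒ P_in = P_out, so I_p = P_out/V_p = 277.65/220 = 1.26 A.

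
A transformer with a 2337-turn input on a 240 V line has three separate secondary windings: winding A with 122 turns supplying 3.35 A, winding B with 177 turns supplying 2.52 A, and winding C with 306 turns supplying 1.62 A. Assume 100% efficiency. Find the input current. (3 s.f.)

I_in ≈ 0.578 A

V_A = 240 × 122/2337 = 12.529 V; V_B = 240 × 177/2337 = 18.177 V; V_C = 240 × 306/2337 = 31.425 V.
P_out = V_A I_A + V_B I_B + V_C I_C = 12.529×3.35 + 18.177×2.52 + 31.425×1.62 = 41.972 + 45.806 + 50.908 = 138.69 W.
Ideal ⇒ P_in = P_out, so I_in = P_out/V_in = 138.69/240 = 0.578 A.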